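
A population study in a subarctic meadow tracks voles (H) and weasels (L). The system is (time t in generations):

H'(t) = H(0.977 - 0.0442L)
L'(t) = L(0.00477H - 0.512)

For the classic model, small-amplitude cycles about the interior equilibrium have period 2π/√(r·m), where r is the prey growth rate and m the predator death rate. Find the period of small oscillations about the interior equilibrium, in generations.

Here r = 0.977 and m = 0.512, so r·m = 0.5.
ω = √0.5 = 0.707 per generation, hence T = 2π/ω ≈ 8.88 generations.

T ≈ 8.88 generations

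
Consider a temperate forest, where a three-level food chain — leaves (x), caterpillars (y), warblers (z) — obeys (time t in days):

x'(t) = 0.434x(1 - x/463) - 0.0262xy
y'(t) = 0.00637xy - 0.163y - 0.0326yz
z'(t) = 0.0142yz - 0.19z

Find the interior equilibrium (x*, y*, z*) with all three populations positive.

x* ≈ 89, y* ≈ 13.4, z* ≈ 12.4

From dz/dt = 0: 0.0142y* = 0.19, so y* = 13.4.
From dx/dt = 0: 0.434(1 - x*/463) = 0.0262·13.4, giving x* = 463·(1 - 0.808) = 89.
From dy/dt = 0: 0.00637·89 - 0.163 = 0.0326z*, so z* = 0.404/0.0326 = 12.4.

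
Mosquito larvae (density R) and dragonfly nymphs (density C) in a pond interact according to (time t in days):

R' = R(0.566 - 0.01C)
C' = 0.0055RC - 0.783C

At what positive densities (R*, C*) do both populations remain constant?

Set dC/dt = 0 with C > 0: 0.0055R - 0.783 = 0, so R* = 0.783/0.0055 = 142.
Set dR/dt = 0 with R > 0: 0.566 - 0.01C = 0, so C* = 0.566/0.01 = 56.6.

R* ≈ 142, C* ≈ 56.6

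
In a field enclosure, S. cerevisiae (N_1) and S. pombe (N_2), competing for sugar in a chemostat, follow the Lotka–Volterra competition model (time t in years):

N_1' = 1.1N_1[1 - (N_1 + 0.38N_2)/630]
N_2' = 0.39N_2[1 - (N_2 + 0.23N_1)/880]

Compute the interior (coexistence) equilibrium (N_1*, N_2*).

N_1* ≈ 324, N_2* ≈ 806

Setting both brackets to zero gives the nullclines N_1 + 0.38N_2 = 630 and 0.23N_1 + N_2 = 880.
Substituting N_2 = 880 - 0.23N_1 into the first: N_1(1 - 0.38·0.23) = 630 - 0.38·880.
So N_1* = 296/0.913 = 324, and then N_2* = 880 - 0.23·324 = 806.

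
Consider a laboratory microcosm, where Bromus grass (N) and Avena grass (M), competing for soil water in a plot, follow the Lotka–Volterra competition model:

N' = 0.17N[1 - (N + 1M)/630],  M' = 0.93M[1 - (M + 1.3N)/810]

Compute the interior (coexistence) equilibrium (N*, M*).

Setting both brackets to zero gives the nullclines N + 1M = 630 and 1.3N + M = 810.
Substituting M = 810 - 1.3N into the first: N(1 - 1·1.3) = 630 - 1·810.
So N* = -180/-0.3 = 600, and then M* = 810 - 1.3·600 = 30.

N* ≈ 600, M* ≈ 30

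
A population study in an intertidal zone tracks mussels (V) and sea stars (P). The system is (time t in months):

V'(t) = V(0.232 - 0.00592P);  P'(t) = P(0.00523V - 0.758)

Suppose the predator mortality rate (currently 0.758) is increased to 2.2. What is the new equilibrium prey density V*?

V* ≈ 421

At the interior fixed point, setting dP/dt = 0 with P > 0 fixes V* = (predator death rate)/(VP coefficient) — independent of the other coefficients.
With the change, V* = 2.2/0.00523 = 421; it rises from 145.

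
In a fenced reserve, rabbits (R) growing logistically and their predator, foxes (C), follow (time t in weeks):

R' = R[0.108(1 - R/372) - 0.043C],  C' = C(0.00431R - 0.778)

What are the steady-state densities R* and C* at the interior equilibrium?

R* ≈ 181, C* ≈ 1.29

From dC/dt = 0 with C > 0: 0.00431R* = 0.778, so R* = 181.
Substitute into dR/dt = 0: 0.108(1 - 181/372) = 0.043C*.
The bracket is 0.515, giving C* = 0.0556/0.043 = 1.29.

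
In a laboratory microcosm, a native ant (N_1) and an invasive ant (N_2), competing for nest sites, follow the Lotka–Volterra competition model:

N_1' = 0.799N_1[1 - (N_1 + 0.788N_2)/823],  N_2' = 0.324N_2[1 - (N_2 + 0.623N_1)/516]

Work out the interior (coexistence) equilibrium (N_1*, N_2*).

N_1* ≈ 818, N_2* ≈ 6.43

Setting both brackets to zero gives the nullclines N_1 + 0.788N_2 = 823 and 0.623N_1 + N_2 = 516.
Substituting N_2 = 516 - 0.623N_1 into the first: N_1(1 - 0.788·0.623) = 823 - 0.788·516.
So N_1* = 416/0.509 = 818, and then N_2* = 516 - 0.623·818 = 6.43.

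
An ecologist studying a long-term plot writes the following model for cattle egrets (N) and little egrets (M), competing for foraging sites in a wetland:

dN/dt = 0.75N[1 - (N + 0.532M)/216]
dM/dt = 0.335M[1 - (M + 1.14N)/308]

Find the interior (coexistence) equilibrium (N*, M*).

Setting both brackets to zero gives the nullclines N + 0.532M = 216 and 1.14N + M = 308.
Substituting M = 308 - 1.14N into the first: N(1 - 0.532·1.14) = 216 - 0.532·308.
So N* = 52.1/0.394 = 133, and then M* = 308 - 1.14·133 = 157.

N* ≈ 133, M* ≈ 157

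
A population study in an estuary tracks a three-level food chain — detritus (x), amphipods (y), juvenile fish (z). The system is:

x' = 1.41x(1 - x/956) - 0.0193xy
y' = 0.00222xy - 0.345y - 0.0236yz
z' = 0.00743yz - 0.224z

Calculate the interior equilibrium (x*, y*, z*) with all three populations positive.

From dz/dt = 0: 0.00743y* = 0.224, so y* = 30.1.
From dx/dt = 0: 1.41(1 - x*/956) = 0.0193·30.1, giving x* = 956·(1 - 0.413) = 561.
From dy/dt = 0: 0.00222·561 - 0.345 = 0.0236z*, so z* = 0.902/0.0236 = 38.2.

x* ≈ 561, y* ≈ 30.1, z* ≈ 38.2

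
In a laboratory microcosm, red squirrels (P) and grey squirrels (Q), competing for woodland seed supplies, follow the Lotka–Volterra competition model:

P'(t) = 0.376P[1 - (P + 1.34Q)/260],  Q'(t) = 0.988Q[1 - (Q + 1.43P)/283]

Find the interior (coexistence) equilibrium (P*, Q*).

Setting both brackets to zero gives the nullclines P + 1.34Q = 260 and 1.43P + Q = 283.
Substituting Q = 283 - 1.43P into the first: P(1 - 1.34·1.43) = 260 - 1.34·283.
So P* = -119/-0.916 = 130, and then Q* = 283 - 1.43·130 = 96.9.

P* ≈ 130, Q* ≈ 96.9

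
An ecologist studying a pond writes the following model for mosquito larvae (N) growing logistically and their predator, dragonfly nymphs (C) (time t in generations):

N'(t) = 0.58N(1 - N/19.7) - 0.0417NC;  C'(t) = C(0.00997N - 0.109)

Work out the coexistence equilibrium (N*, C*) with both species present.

N* ≈ 10.9, C* ≈ 6.19

From dC/dt = 0 with C > 0: 0.00997N* = 0.109, so N* = 10.9.
Substitute into dN/dt = 0: 0.58(1 - 10.9/19.7) = 0.0417C*.
The bracket is 0.445, giving C* = 0.258/0.0417 = 6.19.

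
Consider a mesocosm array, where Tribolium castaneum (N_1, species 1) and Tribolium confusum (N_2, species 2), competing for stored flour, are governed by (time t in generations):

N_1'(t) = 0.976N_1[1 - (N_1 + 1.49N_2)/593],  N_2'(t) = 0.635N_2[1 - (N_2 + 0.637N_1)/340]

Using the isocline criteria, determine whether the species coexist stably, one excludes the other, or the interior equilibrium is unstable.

Compare the nullcline intercepts: K1/α12 = 593/1.49 = 398 > K2 = 340; K2/α21 = 340/0.637 = 534 < K1 = 593.
Since the inequalities point opposite ways, species 1 can invade but species 2 cannot.

species 1 excludes species 2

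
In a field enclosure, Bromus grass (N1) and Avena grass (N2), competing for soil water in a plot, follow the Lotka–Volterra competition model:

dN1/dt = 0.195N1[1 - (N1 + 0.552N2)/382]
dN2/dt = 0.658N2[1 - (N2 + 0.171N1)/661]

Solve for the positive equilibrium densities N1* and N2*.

Setting both brackets to zero gives the nullclines N1 + 0.552N2 = 382 and 0.171N1 + N2 = 661.
Substituting N2 = 661 - 0.171N1 into the first: N1(1 - 0.552·0.171) = 382 - 0.552·661.
So N1* = 17.1/0.906 = 18.9, and then N2* = 661 - 0.171·18.9 = 658.

N1* ≈ 18.9, N2* ≈ 658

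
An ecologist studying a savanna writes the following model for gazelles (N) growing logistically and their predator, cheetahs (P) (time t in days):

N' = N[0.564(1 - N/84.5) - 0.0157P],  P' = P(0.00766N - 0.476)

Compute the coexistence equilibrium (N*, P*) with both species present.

N* ≈ 62.1, P* ≈ 9.51

From dP/dt = 0 with P > 0: 0.00766N* = 0.476, so N* = 62.1.
Substitute into dN/dt = 0: 0.564(1 - 62.1/84.5) = 0.0157P*.
The bracket is 0.265, giving P* = 0.149/0.0157 = 9.51.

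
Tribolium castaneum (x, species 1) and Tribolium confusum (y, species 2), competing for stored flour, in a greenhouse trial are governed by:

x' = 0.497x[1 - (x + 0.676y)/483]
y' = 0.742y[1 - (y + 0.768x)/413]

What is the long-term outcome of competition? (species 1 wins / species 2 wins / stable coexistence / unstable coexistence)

Compare the nullcline intercepts: K1/α12 = 483/0.676 = 714 > K2 = 413; K2/α21 = 413/0.768 = 538 > K1 = 483.
Since both inequalities hold, each species can invade when rare, so the interior equilibrium is stable.

stable coexistence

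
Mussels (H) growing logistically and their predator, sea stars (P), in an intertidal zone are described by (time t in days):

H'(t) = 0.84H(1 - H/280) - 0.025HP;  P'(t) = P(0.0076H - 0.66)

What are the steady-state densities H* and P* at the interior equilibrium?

H* ≈ 86.8, P* ≈ 23.2

From dP/dt = 0 with P > 0: 0.0076H* = 0.66, so H* = 86.8.
Substitute into dH/dt = 0: 0.84(1 - 86.8/280) = 0.025P*.
The bracket is 0.69, giving P* = 0.579/0.025 = 23.2.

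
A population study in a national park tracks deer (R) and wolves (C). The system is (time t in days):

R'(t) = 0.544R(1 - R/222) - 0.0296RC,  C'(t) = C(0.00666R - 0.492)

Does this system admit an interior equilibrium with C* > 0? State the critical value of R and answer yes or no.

Threshold R = 73.9; K > 73.9, so yes, the predator persists.

The predator equation gives dC/dt > 0 only when R > 0.492/0.00666 = 73.9.
Without the predator, R → K = 222. Since 222 > 73.9, the predator can invade and persist.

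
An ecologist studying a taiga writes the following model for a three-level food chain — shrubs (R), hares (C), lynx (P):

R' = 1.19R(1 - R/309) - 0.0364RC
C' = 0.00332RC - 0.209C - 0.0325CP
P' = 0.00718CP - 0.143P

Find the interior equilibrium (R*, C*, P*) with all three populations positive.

R* ≈ 121, C* ≈ 19.9, P* ≈ 5.9

From dP/dt = 0: 0.00718C* = 0.143, so C* = 19.9.
From dR/dt = 0: 1.19(1 - R*/309) = 0.0364·19.9, giving R* = 309·(1 - 0.609) = 121.
From dC/dt = 0: 0.00332·121 - 0.209 = 0.0325P*, so P* = 0.192/0.0325 = 5.9.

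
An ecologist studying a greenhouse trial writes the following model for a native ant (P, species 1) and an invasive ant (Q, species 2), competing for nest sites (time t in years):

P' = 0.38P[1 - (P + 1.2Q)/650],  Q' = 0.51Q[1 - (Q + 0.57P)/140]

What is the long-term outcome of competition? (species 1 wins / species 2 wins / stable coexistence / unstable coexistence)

species 1 excludes species 2

Compare the nullcline intercepts: K1/α12 = 650/1.2 = 542 > K2 = 140; K2/α21 = 140/0.57 = 246 < K1 = 650.
Since the inequalities point opposite ways, species 1 can invade but species 2 cannot.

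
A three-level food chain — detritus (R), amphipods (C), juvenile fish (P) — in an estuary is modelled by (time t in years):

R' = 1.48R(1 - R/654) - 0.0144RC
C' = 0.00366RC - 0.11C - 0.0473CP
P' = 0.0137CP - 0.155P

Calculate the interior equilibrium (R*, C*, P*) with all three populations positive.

From dP/dt = 0: 0.0137C* = 0.155, so C* = 11.3.
From dR/dt = 0: 1.48(1 - R*/654) = 0.0144·11.3, giving R* = 654·(1 - 0.11) = 582.
From dC/dt = 0: 0.00366·582 - 0.11 = 0.0473P*, so P* = 2.02/0.0473 = 42.7.

R* ≈ 582, C* ≈ 11.3, P* ≈ 42.7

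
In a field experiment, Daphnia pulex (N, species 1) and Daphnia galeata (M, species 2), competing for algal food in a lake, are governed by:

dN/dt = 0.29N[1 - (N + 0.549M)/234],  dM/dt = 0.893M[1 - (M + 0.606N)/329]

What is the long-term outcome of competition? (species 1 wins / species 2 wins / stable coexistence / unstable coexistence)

Compare the nullcline intercepts: K1/α12 = 234/0.549 = 426 > K2 = 329; K2/α21 = 329/0.606 = 543 > K1 = 234.
Since both inequalities hold, each species can invade when rare, so the interior equilibrium is stable.

stable coexistence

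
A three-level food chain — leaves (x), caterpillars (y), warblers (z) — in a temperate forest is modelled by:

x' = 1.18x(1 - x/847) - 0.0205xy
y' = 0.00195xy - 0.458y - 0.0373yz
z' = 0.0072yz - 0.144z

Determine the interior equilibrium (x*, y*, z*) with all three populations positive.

x* ≈ 553, y* ≈ 20, z* ≈ 16.6

From dz/dt = 0: 0.0072y* = 0.144, so y* = 20.
From dx/dt = 0: 1.18(1 - x*/847) = 0.0205·20, giving x* = 847·(1 - 0.347) = 553.
From dy/dt = 0: 0.00195·553 - 0.458 = 0.0373z*, so z* = 0.62/0.0373 = 16.6.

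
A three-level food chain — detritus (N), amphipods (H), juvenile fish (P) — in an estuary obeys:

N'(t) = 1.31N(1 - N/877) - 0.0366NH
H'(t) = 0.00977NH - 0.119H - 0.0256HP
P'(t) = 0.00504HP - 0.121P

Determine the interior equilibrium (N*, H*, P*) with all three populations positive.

From dP/dt = 0: 0.00504H* = 0.121, so H* = 24.
From dN/dt = 0: 1.31(1 - N*/877) = 0.0366·24, giving N* = 877·(1 - 0.671) = 289.
From dH/dt = 0: 0.00977·289 - 0.119 = 0.0256P*, so P* = 2.7/0.0256 = 106.

N* ≈ 289, H* ≈ 24, P* ≈ 106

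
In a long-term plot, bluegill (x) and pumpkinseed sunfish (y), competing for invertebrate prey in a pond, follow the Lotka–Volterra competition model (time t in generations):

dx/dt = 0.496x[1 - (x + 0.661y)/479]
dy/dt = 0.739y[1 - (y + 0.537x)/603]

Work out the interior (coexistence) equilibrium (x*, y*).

Setting both brackets to zero gives the nullclines x + 0.661y = 479 and 0.537x + y = 603.
Substituting y = 603 - 0.537x into the first: x(1 - 0.661·0.537) = 479 - 0.661·603.
So x* = 80.4/0.645 = 125, and then y* = 603 - 0.537·125 = 536.

x* ≈ 125, y* ≈ 536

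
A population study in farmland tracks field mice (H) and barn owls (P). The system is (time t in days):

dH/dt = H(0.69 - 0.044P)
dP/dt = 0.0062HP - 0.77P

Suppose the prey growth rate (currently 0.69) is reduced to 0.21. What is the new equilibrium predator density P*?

P* ≈ 4.77

At the interior fixed point, setting dH/dt = 0 with H > 0 fixes P* = (prey growth rate)/(HP coefficient) — independent of the other coefficients.
With the change, P* = 0.21/0.044 = 4.77; it falls from 15.7.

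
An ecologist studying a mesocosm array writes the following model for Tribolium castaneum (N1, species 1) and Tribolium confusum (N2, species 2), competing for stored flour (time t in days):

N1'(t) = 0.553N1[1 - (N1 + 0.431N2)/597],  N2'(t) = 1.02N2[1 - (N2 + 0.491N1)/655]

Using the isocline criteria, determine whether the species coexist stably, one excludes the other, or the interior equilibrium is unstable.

Compare the nullcline intercepts: K1/α12 = 597/0.431 = 1390 > K2 = 655; K2/α21 = 655/0.491 = 1330 > K1 = 597.
Since both inequalities hold, each species can invade when rare, so the interior equilibrium is stable.

stable coexistence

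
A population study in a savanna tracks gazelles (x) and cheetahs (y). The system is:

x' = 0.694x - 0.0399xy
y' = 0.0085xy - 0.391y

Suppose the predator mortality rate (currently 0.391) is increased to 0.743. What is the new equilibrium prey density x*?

At the interior fixed point, setting dy/dt = 0 with y > 0 fixes x* = (predator death rate)/(xy coefficient) — independent of the other coefficients.
With the change, x* = 0.743/0.0085 = 87.4; it rises from 46.

x* ≈ 87.4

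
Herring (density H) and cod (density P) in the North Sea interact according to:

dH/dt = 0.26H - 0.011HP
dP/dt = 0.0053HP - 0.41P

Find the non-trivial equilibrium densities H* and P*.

Set dP/dt = 0 with P > 0: 0.0053H - 0.41 = 0, so H* = 0.41/0.0053 = 77.4.
Set dH/dt = 0 with H > 0: 0.26 - 0.011P = 0, so P* = 0.26/0.011 = 23.6.

H* ≈ 77.4, P* ≈ 23.6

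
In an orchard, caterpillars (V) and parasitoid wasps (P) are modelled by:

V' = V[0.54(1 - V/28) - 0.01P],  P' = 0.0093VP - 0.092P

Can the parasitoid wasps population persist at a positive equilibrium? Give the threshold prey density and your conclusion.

Threshold V = 9.89; K > 9.89, so yes, the predator persists.

The predator equation gives dP/dt > 0 only when V > 0.092/0.0093 = 9.89.
Without the predator, V → K = 28. Since 28 > 9.89, the predator can invade and persist.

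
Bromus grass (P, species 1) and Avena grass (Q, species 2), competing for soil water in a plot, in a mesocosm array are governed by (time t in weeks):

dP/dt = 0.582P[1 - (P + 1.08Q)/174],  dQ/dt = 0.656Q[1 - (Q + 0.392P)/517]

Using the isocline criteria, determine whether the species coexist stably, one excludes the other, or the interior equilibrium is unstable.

species 2 excludes species 1

Compare the nullcline intercepts: K1/α12 = 174/1.08 = 161 < K2 = 517; K2/α21 = 517/0.392 = 1320 > K1 = 174.
Since the inequalities point opposite ways, species 2 can invade but species 1 cannot.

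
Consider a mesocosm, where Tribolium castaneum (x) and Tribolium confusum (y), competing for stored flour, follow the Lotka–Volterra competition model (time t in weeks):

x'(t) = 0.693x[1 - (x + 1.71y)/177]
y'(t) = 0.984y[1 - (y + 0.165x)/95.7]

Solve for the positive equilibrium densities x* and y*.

x* ≈ 18.6, y* ≈ 92.6

Setting both brackets to zero gives the nullclines x + 1.71y = 177 and 0.165x + y = 95.7.
Substituting y = 95.7 - 0.165x into the first: x(1 - 1.71·0.165) = 177 - 1.71·95.7.
So x* = 13.4/0.718 = 18.6, and then y* = 95.7 - 0.165·18.6 = 92.6.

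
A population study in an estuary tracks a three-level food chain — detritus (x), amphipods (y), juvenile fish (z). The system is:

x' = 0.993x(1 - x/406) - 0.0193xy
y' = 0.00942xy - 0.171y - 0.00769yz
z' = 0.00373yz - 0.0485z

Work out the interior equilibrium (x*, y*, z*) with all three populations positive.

x* ≈ 303, y* ≈ 13, z* ≈ 349

From dz/dt = 0: 0.00373y* = 0.0485, so y* = 13.
From dx/dt = 0: 0.993(1 - x*/406) = 0.0193·13, giving x* = 406·(1 - 0.253) = 303.
From dy/dt = 0: 0.00942·303 - 0.171 = 0.00769z*, so z* = 2.69/0.00769 = 349.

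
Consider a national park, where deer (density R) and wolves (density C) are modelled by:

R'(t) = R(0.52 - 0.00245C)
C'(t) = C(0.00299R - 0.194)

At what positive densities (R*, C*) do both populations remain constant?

R* ≈ 64.9, C* ≈ 212

Set dC/dt = 0 with C > 0: 0.00299R - 0.194 = 0, so R* = 0.194/0.00299 = 64.9.
Set dR/dt = 0 with R > 0: 0.52 - 0.00245C = 0, so C* = 0.52/0.00245 = 212.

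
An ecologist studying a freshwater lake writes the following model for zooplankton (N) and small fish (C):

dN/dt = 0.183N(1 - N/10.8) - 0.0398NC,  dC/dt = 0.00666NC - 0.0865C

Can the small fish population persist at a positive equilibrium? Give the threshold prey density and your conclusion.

The predator equation gives dC/dt > 0 only when N > 0.0865/0.00666 = 13.
Without the predator, N → K = 10.8. Since 10.8 < 13, the predator cannot invade.

Threshold N = 13; K < 13, so no, the predator goes extinct.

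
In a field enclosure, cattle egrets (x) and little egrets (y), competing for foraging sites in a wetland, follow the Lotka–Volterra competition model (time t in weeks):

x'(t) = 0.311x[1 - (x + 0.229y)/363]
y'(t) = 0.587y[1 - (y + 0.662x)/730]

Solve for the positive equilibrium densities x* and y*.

Setting both brackets to zero gives the nullclines x + 0.229y = 363 and 0.662x + y = 730.
Substituting y = 730 - 0.662x into the first: x(1 - 0.229·0.662) = 363 - 0.229·730.
So x* = 196/0.848 = 231, and then y* = 730 - 0.662·231 = 577.

x* ≈ 231, y* ≈ 577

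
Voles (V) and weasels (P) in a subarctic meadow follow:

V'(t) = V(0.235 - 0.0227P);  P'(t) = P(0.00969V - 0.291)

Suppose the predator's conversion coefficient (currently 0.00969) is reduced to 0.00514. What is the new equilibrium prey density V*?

At the interior fixed point, setting dP/dt = 0 with P > 0 fixes V* = (predator death rate)/(VP coefficient) — independent of the other coefficients.
With the change, V* = 0.291/0.00514 = 56.6; it rises from 30.

V* ≈ 56.6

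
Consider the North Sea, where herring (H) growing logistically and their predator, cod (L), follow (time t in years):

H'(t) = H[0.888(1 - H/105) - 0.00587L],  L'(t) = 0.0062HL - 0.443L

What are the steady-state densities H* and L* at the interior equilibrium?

From dL/dt = 0 with L > 0: 0.0062H* = 0.443, so H* = 71.5.
Substitute into dH/dt = 0: 0.888(1 - 71.5/105) = 0.00587L*.
The bracket is 0.32, giving L* = 0.284/0.00587 = 48.3.

H* ≈ 71.5, L* ≈ 48.3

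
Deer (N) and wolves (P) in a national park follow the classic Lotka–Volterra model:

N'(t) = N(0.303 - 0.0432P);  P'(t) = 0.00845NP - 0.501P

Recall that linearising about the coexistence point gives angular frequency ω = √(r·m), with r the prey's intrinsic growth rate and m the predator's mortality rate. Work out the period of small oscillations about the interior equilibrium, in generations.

Here r = 0.303 and m = 0.501, so r·m = 0.152.
ω = √0.152 = 0.39 per generation, hence T = 2π/ω ≈ 16.1 generations.

T ≈ 16.1 generations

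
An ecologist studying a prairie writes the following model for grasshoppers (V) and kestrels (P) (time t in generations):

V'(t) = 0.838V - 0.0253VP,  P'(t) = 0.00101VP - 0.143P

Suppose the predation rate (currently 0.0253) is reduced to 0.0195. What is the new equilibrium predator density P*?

At the interior fixed point, setting dV/dt = 0 with V > 0 fixes P* = (prey growth rate)/(VP coefficient) — independent of the other coefficients.
With the change, P* = 0.838/0.0195 = 43; it rises from 33.1.

P* ≈ 43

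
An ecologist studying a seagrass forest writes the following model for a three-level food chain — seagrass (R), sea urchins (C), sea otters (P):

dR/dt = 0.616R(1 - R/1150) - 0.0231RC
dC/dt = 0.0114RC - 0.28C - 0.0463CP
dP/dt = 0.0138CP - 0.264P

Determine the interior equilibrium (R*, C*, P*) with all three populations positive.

From dP/dt = 0: 0.0138C* = 0.264, so C* = 19.1.
From dR/dt = 0: 0.616(1 - R*/1150) = 0.0231·19.1, giving R* = 1150·(1 - 0.717) = 325.
From dC/dt = 0: 0.0114·325 - 0.28 = 0.0463P*, so P* = 3.43/0.0463 = 74.

R* ≈ 325, C* ≈ 19.1, P* ≈ 74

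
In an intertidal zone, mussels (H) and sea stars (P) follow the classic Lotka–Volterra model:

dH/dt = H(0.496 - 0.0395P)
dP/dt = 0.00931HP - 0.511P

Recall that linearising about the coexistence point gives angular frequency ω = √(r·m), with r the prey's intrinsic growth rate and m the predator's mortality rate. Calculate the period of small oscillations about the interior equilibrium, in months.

T ≈ 12.5 months

Here r = 0.496 and m = 0.511, so r·m = 0.253.
ω = √0.253 = 0.503 per month, hence T = 2π/ω ≈ 12.5 months.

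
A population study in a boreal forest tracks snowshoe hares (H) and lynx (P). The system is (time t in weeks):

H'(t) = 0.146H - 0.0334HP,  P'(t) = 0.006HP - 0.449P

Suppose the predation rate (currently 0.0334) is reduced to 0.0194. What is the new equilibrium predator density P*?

P* ≈ 7.53

At the interior fixed point, setting dH/dt = 0 with H > 0 fixes P* = (prey growth rate)/(HP coefficient) — independent of the other coefficients.
With the change, P* = 0.146/0.0194 = 7.53; it rises from 4.37.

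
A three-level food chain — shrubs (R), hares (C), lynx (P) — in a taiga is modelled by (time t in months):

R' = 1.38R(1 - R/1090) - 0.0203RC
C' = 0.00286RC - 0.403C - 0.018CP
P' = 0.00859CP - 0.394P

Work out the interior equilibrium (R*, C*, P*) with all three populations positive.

R* ≈ 355, C* ≈ 45.9, P* ≈ 33.9

From dP/dt = 0: 0.00859C* = 0.394, so C* = 45.9.
From dR/dt = 0: 1.38(1 - R*/1090) = 0.0203·45.9, giving R* = 1090·(1 - 0.675) = 355.
From dC/dt = 0: 0.00286·355 - 0.403 = 0.018P*, so P* = 0.611/0.018 = 33.9.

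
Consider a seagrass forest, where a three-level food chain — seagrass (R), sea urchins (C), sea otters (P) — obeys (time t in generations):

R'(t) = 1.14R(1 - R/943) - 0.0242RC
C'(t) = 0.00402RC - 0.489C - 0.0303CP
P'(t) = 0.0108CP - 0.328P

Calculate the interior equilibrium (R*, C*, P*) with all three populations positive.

R* ≈ 335, C* ≈ 30.4, P* ≈ 28.3

From dP/dt = 0: 0.0108C* = 0.328, so C* = 30.4.
From dR/dt = 0: 1.14(1 - R*/943) = 0.0242·30.4, giving R* = 943·(1 - 0.645) = 335.
From dC/dt = 0: 0.00402·335 - 0.489 = 0.0303P*, so P* = 0.858/0.0303 = 28.3.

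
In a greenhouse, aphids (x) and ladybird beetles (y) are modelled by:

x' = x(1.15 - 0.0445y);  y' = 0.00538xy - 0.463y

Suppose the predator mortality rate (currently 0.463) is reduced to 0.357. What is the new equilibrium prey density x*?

At the interior fixed point, setting dy/dt = 0 with y > 0 fixes x* = (predator death rate)/(xy coefficient) — independent of the other coefficients.
With the change, x* = 0.357/0.00538 = 66.4; it falls from 86.1.

x* ≈ 66.4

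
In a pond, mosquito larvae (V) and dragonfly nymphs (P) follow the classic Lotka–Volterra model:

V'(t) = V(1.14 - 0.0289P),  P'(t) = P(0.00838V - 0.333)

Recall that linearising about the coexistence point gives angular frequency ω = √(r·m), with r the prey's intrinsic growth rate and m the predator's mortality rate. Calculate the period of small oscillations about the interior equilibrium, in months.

T ≈ 10.2 months

Here r = 1.14 and m = 0.333, so r·m = 0.38.
ω = √0.38 = 0.616 per month, hence T = 2π/ω ≈ 10.2 months.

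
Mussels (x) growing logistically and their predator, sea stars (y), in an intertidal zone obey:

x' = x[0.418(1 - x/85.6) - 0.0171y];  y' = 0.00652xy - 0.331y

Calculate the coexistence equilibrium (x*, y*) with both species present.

From dy/dt = 0 with y > 0: 0.00652x* = 0.331, so x* = 50.8.
Substitute into dx/dt = 0: 0.418(1 - 50.8/85.6) = 0.0171y*.
The bracket is 0.407, giving y* = 0.17/0.0171 = 9.95.

x* ≈ 50.8, y* ≈ 9.95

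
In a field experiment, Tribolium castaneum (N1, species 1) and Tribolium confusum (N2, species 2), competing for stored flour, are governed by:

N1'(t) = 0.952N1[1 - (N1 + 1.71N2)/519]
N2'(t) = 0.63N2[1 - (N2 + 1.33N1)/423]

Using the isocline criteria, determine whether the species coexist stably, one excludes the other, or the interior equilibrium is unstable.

unstable coexistence (outcome depends on initial conditions)

Compare the nullcline intercepts: K1/α12 = 519/1.71 = 304 < K2 = 423; K2/α21 = 423/1.33 = 318 < K1 = 519.
Since both are reversed, neither can invade when rare; the interior point is a saddle.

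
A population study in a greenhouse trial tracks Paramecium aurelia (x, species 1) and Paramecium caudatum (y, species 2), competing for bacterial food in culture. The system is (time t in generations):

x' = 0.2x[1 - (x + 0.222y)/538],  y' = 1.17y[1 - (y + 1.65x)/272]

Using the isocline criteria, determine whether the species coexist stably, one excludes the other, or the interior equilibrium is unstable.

Compare the nullcline intercepts: K1/α12 = 538/0.222 = 2420 > K2 = 272; K2/α21 = 272/1.65 = 165 < K1 = 538.
Since the inequalities point opposite ways, species 1 can invade but species 2 cannot.

species 1 excludes species 2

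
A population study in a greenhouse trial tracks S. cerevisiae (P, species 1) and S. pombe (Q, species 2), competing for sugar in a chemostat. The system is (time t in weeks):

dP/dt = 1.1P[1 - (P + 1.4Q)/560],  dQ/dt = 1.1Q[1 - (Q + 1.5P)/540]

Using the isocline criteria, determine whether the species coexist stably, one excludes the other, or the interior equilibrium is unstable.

Compare the nullcline intercepts: K1/α12 = 560/1.4 = 400 < K2 = 540; K2/α21 = 540/1.5 = 360 < K1 = 560.
Since both are reversed, neither can invade when rare; the interior point is a saddle.

unstable coexistence (outcome depends on initial conditions)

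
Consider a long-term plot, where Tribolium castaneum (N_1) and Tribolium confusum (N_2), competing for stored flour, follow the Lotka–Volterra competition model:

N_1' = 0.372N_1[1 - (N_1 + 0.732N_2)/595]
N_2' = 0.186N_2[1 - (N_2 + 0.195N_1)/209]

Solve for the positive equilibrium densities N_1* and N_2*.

N_1* ≈ 516, N_2* ≈ 108

Setting both brackets to zero gives the nullclines N_1 + 0.732N_2 = 595 and 0.195N_1 + N_2 = 209.
Substituting N_2 = 209 - 0.195N_1 into the first: N_1(1 - 0.732·0.195) = 595 - 0.732·209.
So N_1* = 442/0.857 = 516, and then N_2* = 209 - 0.195·516 = 108.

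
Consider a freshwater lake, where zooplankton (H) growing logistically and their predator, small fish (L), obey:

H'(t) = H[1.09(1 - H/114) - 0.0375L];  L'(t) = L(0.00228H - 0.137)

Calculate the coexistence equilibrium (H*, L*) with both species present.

H* ≈ 60.1, L* ≈ 13.7

From dL/dt = 0 with L > 0: 0.00228H* = 0.137, so H* = 60.1.
Substitute into dH/dt = 0: 1.09(1 - 60.1/114) = 0.0375L*.
The bracket is 0.473, giving L* = 0.515/0.0375 = 13.7.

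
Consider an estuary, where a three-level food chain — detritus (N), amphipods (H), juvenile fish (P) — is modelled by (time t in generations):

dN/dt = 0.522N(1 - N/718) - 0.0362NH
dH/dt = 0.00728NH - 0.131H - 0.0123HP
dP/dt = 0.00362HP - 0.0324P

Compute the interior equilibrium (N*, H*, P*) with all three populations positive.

From dP/dt = 0: 0.00362H* = 0.0324, so H* = 8.95.
From dN/dt = 0: 0.522(1 - N*/718) = 0.0362·8.95, giving N* = 718·(1 - 0.621) = 272.
From dH/dt = 0: 0.00728·272 - 0.131 = 0.0123P*, so P* = 1.85/0.0123 = 151.

N* ≈ 272, H* ≈ 8.95, P* ≈ 151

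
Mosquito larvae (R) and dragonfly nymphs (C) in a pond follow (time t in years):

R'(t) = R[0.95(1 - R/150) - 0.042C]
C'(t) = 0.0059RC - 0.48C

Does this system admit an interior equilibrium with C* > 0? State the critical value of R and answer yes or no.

Threshold R = 81.4; K > 81.4, so yes, the predator persists.

The predator equation gives dC/dt > 0 only when R > 0.48/0.0059 = 81.4.
Without the predator, R → K = 150. Since 150 > 81.4, the predator can invade and persist.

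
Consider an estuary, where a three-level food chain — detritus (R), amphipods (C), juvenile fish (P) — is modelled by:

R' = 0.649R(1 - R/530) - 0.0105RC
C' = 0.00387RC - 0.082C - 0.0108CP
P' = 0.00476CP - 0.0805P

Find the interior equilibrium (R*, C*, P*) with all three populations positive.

From dP/dt = 0: 0.00476C* = 0.0805, so C* = 16.9.
From dR/dt = 0: 0.649(1 - R*/530) = 0.0105·16.9, giving R* = 530·(1 - 0.274) = 385.
From dC/dt = 0: 0.00387·385 - 0.082 = 0.0108P*, so P* = 1.41/0.0108 = 130.

R* ≈ 385, C* ≈ 16.9, P* ≈ 130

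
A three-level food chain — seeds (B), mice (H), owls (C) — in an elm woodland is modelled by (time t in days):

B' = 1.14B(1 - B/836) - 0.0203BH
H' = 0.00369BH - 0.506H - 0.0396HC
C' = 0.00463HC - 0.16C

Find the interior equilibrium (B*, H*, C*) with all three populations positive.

From dC/dt = 0: 0.00463H* = 0.16, so H* = 34.6.
From dB/dt = 0: 1.14(1 - B*/836) = 0.0203·34.6, giving B* = 836·(1 - 0.615) = 322.
From dH/dt = 0: 0.00369·322 - 0.506 = 0.0396C*, so C* = 0.681/0.0396 = 17.2.

B* ≈ 322, H* ≈ 34.6, C* ≈ 17.2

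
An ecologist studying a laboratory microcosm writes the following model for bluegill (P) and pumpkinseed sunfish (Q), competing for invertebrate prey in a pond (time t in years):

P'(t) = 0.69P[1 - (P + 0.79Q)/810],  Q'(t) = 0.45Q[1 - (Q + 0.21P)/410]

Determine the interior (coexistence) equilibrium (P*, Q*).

Setting both brackets to zero gives the nullclines P + 0.79Q = 810 and 0.21P + Q = 410.
Substituting Q = 410 - 0.21P into the first: P(1 - 0.79·0.21) = 810 - 0.79·410.
So P* = 486/0.834 = 583, and then Q* = 410 - 0.21·583 = 288.

P* ≈ 583, Q* ≈ 288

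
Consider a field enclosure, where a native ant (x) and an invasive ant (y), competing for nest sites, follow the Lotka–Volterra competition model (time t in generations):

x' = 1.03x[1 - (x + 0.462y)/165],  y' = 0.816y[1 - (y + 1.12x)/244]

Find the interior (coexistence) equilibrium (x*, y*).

Setting both brackets to zero gives the nullclines x + 0.462y = 165 and 1.12x + y = 244.
Substituting y = 244 - 1.12x into the first: x(1 - 0.462·1.12) = 165 - 0.462·244.
So x* = 52.3/0.483 = 108, and then y* = 244 - 1.12·108 = 123.

x* ≈ 108, y* ≈ 123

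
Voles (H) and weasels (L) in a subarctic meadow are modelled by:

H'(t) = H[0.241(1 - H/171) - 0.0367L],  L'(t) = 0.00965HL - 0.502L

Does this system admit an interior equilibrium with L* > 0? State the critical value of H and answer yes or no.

The predator equation gives dL/dt > 0 only when H > 0.502/0.00965 = 52.
Without the predator, H → K = 171. Since 171 > 52, the predator can invade and persist.

Threshold H = 52; K > 52, so yes, the predator persists.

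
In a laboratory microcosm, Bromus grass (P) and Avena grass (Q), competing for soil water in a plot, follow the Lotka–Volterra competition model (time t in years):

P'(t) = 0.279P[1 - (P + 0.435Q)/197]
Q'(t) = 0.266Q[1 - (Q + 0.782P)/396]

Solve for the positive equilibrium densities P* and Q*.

Setting both brackets to zero gives the nullclines P + 0.435Q = 197 and 0.782P + Q = 396.
Substituting Q = 396 - 0.782P into the first: P(1 - 0.435·0.782) = 197 - 0.435·396.
So P* = 24.7/0.66 = 37.5, and then Q* = 396 - 0.782·37.5 = 367.

P* ≈ 37.5, Q* ≈ 367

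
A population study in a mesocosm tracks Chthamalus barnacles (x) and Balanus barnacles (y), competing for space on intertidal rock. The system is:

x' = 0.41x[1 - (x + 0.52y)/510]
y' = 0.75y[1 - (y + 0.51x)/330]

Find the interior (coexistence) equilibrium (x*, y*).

x* ≈ 461, y* ≈ 95.1

Setting both brackets to zero gives the nullclines x + 0.52y = 510 and 0.51x + y = 330.
Substituting y = 330 - 0.51x into the first: x(1 - 0.52·0.51) = 510 - 0.52·330.
So x* = 338/0.735 = 461, and then y* = 330 - 0.51·461 = 95.1.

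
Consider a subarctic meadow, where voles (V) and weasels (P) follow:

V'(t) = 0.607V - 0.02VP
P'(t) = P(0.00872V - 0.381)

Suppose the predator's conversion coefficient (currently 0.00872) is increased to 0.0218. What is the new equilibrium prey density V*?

V* ≈ 17.5

At the interior fixed point, setting dP/dt = 0 with P > 0 fixes V* = (predator death rate)/(VP coefficient) — independent of the other coefficients.
With the change, V* = 0.381/0.0218 = 17.5; it falls from 43.7.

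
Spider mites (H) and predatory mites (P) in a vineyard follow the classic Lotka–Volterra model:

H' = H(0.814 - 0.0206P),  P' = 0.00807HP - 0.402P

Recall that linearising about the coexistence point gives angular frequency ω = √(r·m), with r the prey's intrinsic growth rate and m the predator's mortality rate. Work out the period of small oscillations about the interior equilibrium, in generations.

Here r = 0.814 and m = 0.402, so r·m = 0.327.
ω = √0.327 = 0.572 per generation, hence T = 2π/ω ≈ 11 generations.

T ≈ 11 generations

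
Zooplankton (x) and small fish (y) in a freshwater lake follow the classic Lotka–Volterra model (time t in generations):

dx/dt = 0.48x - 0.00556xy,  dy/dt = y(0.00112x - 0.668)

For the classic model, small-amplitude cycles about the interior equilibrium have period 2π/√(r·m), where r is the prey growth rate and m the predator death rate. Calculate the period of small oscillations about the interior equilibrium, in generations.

T ≈ 11.1 generations

Here r = 0.48 and m = 0.668, so r·m = 0.321.
ω = √0.321 = 0.566 per generation, hence T = 2π/ω ≈ 11.1 generations.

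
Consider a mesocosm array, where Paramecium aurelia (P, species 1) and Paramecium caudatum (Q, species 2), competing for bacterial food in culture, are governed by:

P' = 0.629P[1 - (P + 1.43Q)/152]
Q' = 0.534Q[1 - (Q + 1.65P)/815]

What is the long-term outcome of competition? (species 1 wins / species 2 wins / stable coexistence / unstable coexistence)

species 2 excludes species 1

Compare the nullcline intercepts: K1/α12 = 152/1.43 = 106 < K2 = 815; K2/α21 = 815/1.65 = 494 > K1 = 152.
Since the inequalities point opposite ways, species 2 can invade but species 1 cannot.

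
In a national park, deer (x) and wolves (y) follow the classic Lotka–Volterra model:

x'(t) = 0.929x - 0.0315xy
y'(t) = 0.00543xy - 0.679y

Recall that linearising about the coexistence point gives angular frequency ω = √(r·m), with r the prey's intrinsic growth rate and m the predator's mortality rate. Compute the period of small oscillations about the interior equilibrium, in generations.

T ≈ 7.91 generations

Here r = 0.929 and m = 0.679, so r·m = 0.631.
ω = √0.631 = 0.794 per generation, hence T = 2π/ω ≈ 7.91 generations.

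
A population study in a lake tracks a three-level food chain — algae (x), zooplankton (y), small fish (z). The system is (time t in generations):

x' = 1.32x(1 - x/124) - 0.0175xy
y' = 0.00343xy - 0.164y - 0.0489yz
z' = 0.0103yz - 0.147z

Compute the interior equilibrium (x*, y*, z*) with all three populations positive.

x* ≈ 101, y* ≈ 14.3, z* ≈ 3.7

From dz/dt = 0: 0.0103y* = 0.147, so y* = 14.3.
From dx/dt = 0: 1.32(1 - x*/124) = 0.0175·14.3, giving x* = 124·(1 - 0.189) = 101.
From dy/dt = 0: 0.00343·101 - 0.164 = 0.0489z*, so z* = 0.181/0.0489 = 3.7.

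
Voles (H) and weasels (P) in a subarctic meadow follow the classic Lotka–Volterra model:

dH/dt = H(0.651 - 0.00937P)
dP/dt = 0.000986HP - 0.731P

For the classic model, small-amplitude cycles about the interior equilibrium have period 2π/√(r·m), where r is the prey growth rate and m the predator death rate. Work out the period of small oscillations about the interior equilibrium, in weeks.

T ≈ 9.11 weeks

Here r = 0.651 and m = 0.731, so r·m = 0.476.
ω = √0.476 = 0.69 per week, hence T = 2π/ω ≈ 9.11 weeks.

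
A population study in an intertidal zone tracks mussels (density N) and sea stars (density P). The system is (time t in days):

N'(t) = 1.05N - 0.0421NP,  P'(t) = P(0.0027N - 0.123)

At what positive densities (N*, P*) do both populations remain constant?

Set dP/dt = 0 with P > 0: 0.0027N - 0.123 = 0, so N* = 0.123/0.0027 = 45.6.
Set dN/dt = 0 with N > 0: 1.05 - 0.0421P = 0, so P* = 1.05/0.0421 = 24.9.

N* ≈ 45.6, P* ≈ 24.9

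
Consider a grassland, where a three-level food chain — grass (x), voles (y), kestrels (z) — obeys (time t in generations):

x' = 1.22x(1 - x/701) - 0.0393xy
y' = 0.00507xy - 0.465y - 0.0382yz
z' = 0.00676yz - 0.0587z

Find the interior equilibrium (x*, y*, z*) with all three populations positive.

x* ≈ 505, y* ≈ 8.68, z* ≈ 54.8

From dz/dt = 0: 0.00676y* = 0.0587, so y* = 8.68.
From dx/dt = 0: 1.22(1 - x*/701) = 0.0393·8.68, giving x* = 701·(1 - 0.28) = 505.
From dy/dt = 0: 0.00507·505 - 0.465 = 0.0382z*, so z* = 2.09/0.0382 = 54.8.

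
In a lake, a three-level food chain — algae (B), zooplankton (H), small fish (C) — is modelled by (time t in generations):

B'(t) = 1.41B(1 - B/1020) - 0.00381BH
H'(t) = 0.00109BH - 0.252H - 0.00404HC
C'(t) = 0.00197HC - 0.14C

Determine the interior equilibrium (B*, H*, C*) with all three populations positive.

From dC/dt = 0: 0.00197H* = 0.14, so H* = 71.1.
From dB/dt = 0: 1.41(1 - B*/1020) = 0.00381·71.1, giving B* = 1020·(1 - 0.192) = 824.
From dH/dt = 0: 0.00109·824 - 0.252 = 0.00404C*, so C* = 0.646/0.00404 = 160.

B* ≈ 824, H* ≈ 71.1, C* ≈ 160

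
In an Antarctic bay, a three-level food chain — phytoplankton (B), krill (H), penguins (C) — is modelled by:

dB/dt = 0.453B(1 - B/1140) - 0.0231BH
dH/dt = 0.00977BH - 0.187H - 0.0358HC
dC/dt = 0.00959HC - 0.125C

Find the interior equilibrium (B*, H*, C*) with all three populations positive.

From dC/dt = 0: 0.00959H* = 0.125, so H* = 13.
From dB/dt = 0: 0.453(1 - B*/1140) = 0.0231·13, giving B* = 1140·(1 - 0.665) = 382.
From dH/dt = 0: 0.00977·382 - 0.187 = 0.0358C*, so C* = 3.55/0.0358 = 99.1.

B* ≈ 382, H* ≈ 13, C* ≈ 99.1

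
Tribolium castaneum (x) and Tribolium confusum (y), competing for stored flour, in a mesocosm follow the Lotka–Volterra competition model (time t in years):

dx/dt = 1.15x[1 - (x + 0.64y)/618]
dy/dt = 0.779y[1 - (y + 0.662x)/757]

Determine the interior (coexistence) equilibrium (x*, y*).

Setting both brackets to zero gives the nullclines x + 0.64y = 618 and 0.662x + y = 757.
Substituting y = 757 - 0.662x into the first: x(1 - 0.64·0.662) = 618 - 0.64·757.
So x* = 134/0.576 = 232, and then y* = 757 - 0.662·232 = 604.

x* ≈ 232, y* ≈ 604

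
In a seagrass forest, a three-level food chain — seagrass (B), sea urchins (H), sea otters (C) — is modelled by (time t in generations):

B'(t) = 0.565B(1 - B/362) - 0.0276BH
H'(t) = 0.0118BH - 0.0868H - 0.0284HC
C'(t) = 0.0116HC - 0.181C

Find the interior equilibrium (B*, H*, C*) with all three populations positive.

B* ≈ 86.1, H* ≈ 15.6, C* ≈ 32.7

From dC/dt = 0: 0.0116H* = 0.181, so H* = 15.6.
From dB/dt = 0: 0.565(1 - B*/362) = 0.0276·15.6, giving B* = 362·(1 - 0.762) = 86.1.
From dH/dt = 0: 0.0118·86.1 - 0.0868 = 0.0284C*, so C* = 0.929/0.0284 = 32.7.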